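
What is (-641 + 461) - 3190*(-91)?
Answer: 290110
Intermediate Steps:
(-641 + 461) - 3190*(-91) = -180 - 319*(-910) = -180 + 290290 = 290110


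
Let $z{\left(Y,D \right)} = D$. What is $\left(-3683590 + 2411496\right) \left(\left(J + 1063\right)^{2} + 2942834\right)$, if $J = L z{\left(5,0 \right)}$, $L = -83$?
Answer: $-5180988259482$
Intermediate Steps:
$J = 0$ ($J = \left(-83\right) 0 = 0$)
$\left(-3683590 + 2411496\right) \left(\left(J + 1063\right)^{2} + 2942834\right) = \left(-3683590 + 2411496\right) \left(\left(0 + 1063\right)^{2} + 2942834\right) = - 1272094 \left(1063^{2} + 2942834\right) = - 1272094 \left(1129969 + 2942834\right) = \left(-1272094\right) 4072803 = -5180988259482$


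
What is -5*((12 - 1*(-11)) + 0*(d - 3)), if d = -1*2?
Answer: -115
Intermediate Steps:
d = -2
-5*((12 - 1*(-11)) + 0*(d - 3)) = -5*((12 - 1*(-11)) + 0*(-2 - 3)) = -5*((12 + 11) + 0*(-5)) = -5*(23 + 0) = -5*23 = -115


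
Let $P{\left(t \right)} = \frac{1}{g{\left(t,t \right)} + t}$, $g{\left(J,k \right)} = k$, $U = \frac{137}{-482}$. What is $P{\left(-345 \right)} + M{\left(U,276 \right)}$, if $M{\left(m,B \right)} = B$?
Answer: $\frac{190439}{690} \approx 276.0$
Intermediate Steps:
$U = - \frac{137}{482}$ ($U = 137 \left(- \frac{1}{482}\right) = - \frac{137}{482} \approx -0.28423$)
$P{\left(t \right)} = \frac{1}{2 t}$ ($P{\left(t \right)} = \frac{1}{t + t} = \frac{1}{2 t}$)
$P{\left(-345 \right)} + M{\left(U,276 \right)} = \frac{1}{2 \left(-345\right)} + 276 = \frac{1}{2} \left(- \frac{1}{345}\right) + 276 = - \frac{1}{690} + 276 = \frac{190439}{690}$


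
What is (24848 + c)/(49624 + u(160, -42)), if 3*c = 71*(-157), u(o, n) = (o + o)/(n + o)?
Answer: 3740423/8783928 ≈ 0.42583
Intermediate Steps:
u(o, n) = 2*o/(n + o) (u(o, n) = (2*o)/(n + o) = 2*o/(n + o))
c = -11147/3 (c = (71*(-157))/3 = (⅓)*(-11147) = -11147/3 ≈ -3715.7)
(24848 + c)/(49624 + u(160, -42)) = (24848 - 11147/3)/(49624 + 2*160/(-42 + 160)) = 63397/(3*(49624 + 2*160/118)) = 63397/(3*(49624 + 2*160*(1/118))) = 63397/(3*(49624 + 160/59)) = 63397/(3*(2927976/59)) = (63397/3)*(59/2927976) = 3740423/8783928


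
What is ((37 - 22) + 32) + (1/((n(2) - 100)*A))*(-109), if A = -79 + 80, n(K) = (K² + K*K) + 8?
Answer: 4057/84 ≈ 48.298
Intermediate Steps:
n(K) = 8 + 2*K² (n(K) = (K² + K²) + 8 = 2*K² + 8 = 8 + 2*K²)
A = 1
((37 - 22) + 32) + (1/((n(2) - 100)*A))*(-109) = ((37 - 22) + 32) + (1/((8 + 2*2²) - 100*1))*(-109) = (15 + 32) + (1/((8 + 2*4) - 100))*(-109) = 47 + (1/((8 + 8) - 100))*(-109) = 47 + (1/(16 - 100))*(-109) = 47 + (1/(-84))*(-109) = 47 - 1/84*1*(-109) = 47 - 1/84*(-109) = 47 + 109/84 = 4057/84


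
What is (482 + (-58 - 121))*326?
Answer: 98778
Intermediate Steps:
(482 + (-58 - 121))*326 = (482 - 179)*326 = 303*326 = 98778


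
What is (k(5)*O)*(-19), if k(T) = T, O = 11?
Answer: -1045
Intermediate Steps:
(k(5)*O)*(-19) = (5*11)*(-19) = 55*(-19) = -1045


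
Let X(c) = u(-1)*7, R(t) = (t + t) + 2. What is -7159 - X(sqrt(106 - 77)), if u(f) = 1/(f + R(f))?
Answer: -7152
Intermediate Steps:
R(t) = 2 + 2*t (R(t) = 2*t + 2 = 2 + 2*t)
u(f) = 1/(2 + 3*f) (u(f) = 1/(f + (2 + 2*f)) = 1/(2 + 3*f))
X(c) = -7 (X(c) = 7/(2 + 3*(-1)) = 7/(2 - 3) = 7/(-1) = -1*7 = -7)
-7159 - X(sqrt(106 - 77)) = -7159 - 1*(-7) = -7159 + 7 = -7152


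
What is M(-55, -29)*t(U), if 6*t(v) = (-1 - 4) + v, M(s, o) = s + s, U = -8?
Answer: 715/3 ≈ 238.33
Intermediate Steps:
M(s, o) = 2*s
t(v) = -⅚ + v/6 (t(v) = ((-1 - 4) + v)/6 = (-5 + v)/6 = -⅚ + v/6)
M(-55, -29)*t(U) = (2*(-55))*(-⅚ + (⅙)*(-8)) = -110*(-⅚ - 4/3) = -110*(-13/6) = 715/3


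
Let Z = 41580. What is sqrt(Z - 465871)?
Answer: 7*I*sqrt(8659) ≈ 651.38*I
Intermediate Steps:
sqrt(Z - 465871) = sqrt(41580 - 465871) = sqrt(-424291) = 7*I*sqrt(8659)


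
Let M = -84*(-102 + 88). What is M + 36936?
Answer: 38112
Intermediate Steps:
M = 1176 (M = -84*(-14) = 1176)
M + 36936 = 1176 + 36936 = 38112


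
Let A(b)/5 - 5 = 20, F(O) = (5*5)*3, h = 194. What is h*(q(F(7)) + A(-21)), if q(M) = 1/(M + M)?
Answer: 1818847/75 ≈ 24251.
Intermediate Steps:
F(O) = 75 (F(O) = 25*3 = 75)
A(b) = 125 (A(b) = 25 + 5*20 = 25 + 100 = 125)
q(M) = 1/(2*M)
h*(q(F(7)) + A(-21)) = 194*((½)/75 + 125) = 194*((½)*(1/75) + 125) = 194*(1/150 + 125) = 194*(18751/150) = 1818847/75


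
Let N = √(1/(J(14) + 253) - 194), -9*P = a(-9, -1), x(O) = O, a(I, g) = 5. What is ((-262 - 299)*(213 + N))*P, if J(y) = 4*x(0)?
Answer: 66385 + 85*I*√12417493/69 ≈ 66385.0 + 4341.0*I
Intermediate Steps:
P = -5/9 (P = -⅑*5 = -5/9 ≈ -0.55556)
J(y) = 0 (J(y) = 4*0 = 0)
N = I*√12417493/253 (N = √(1/(0 + 253) - 194) = √(1/253 - 194) = √(-49081/253) = I*√12417493/253 ≈ 13.928*I)
((-262 - 299)*(213 + N))*P = ((-262 - 299)*(213 + I*√12417493/253))*(-5/9) = -561*(213 + I*√12417493/253)*(-5/9) = (-119493 - 51*I*√12417493/23)*(-5/9) = 66385 + 85*I*√12417493/69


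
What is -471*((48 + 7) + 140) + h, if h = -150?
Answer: -91995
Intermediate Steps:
-471*((48 + 7) + 140) + h = -471*((48 + 7) + 140) - 150 = -471*(55 + 140) - 150 = -471*195 - 150 = -91845 - 150 = -91995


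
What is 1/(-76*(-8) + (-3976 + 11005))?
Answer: 1/7637 ≈ 0.00013094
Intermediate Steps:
1/(-76*(-8) + (-3976 + 11005)) = 1/(608 + 7029) = 1/7637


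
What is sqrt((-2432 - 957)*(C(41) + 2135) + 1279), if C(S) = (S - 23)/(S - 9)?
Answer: 3*I*sqrt(12864253)/4 ≈ 2690.0*I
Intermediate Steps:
C(S) = (-23 + S)/(-9 + S)
sqrt((-2432 - 957)*(C(41) + 2135) + 1279) = sqrt((-2432 - 957)*((-23 + 41)/(-9 + 41) + 2135) + 1279) = sqrt(-3389*(18/32 + 2135) + 1279) = sqrt(-3389*((1/32)*18 + 2135) + 1279) = sqrt(-3389*(9/16 + 2135) + 1279) = sqrt(-3389*34169/16 + 1279) = sqrt(-115798741/16 + 1279) = sqrt(-115778277/16) = 3*I*sqrt(12864253)/4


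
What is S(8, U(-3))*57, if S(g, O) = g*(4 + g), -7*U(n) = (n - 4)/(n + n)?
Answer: 5472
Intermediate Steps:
U(n) = -(-4 + n)/(14*n) (U(n) = -(n - 4)/(7*(n + n)) = -(-4 + n)/(7*(2*n)) = -(-4 + n)*1/(2*n)/7 = -(-4 + n)/(14*n))
S(8, U(-3))*57 = (8*(4 + 8))*57 = (8*12)*57 = 96*57 = 5472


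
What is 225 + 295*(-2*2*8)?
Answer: -9215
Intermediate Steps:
225 + 295*(-2*2*8) = 225 + 295*(-4*8) = 225 + 295*(-32) = 225 - 9440 = -9215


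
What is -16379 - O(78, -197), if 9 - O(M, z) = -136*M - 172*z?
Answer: 6888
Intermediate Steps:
O(M, z) = 9 + 136*M + 172*z (O(M, z) = 9 - (-136*M - 172*z) = 9 - (-172*z - 136*M) = 9 + (136*M + 172*z) = 9 + 136*M + 172*z)
-16379 - O(78, -197) = -16379 - (9 + 136*78 + 172*(-197)) = -16379 - (9 + 10608 - 33884) = -16379 - 1*(-23267) = -16379 + 23267 = 6888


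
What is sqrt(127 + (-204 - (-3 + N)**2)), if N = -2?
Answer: I*sqrt(102) ≈ 10.1*I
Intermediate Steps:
sqrt(127 + (-204 - (-3 + N)**2)) = sqrt(127 + (-204 - (-3 - 2)**2)) = sqrt(127 + (-204 - 1*(-5)**2)) = sqrt(127 + (-204 - 1*25)) = sqrt(127 + (-204 - 25)) = sqrt(127 - 229) = sqrt(-102) = I*sqrt(102)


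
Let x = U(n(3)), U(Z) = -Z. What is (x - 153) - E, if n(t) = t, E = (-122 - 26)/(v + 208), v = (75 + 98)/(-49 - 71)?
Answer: -3849012/24787 ≈ -155.28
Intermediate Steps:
v = -173/120 (v = 173/(-120) = 173*(-1/120) = -173/120 ≈ -1.4417)
E = -17760/24787 (E = (-122 - 26)/(-173/120 + 208) = -148/24787/120 = -148*120/24787 = -17760/24787 ≈ -0.71651)
x = -3 (x = -1*3 = -3)
(x - 153) - E = (-3 - 153) - 1*(-17760/24787) = -156 + 17760/24787 = -3849012/24787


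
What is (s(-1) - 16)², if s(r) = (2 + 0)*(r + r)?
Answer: 400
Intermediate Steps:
s(r) = 4*r (s(r) = 2*(2*r) = 4*r)
(s(-1) - 16)² = (4*(-1) - 16)² = (-4 - 16)² = (-20)² = 400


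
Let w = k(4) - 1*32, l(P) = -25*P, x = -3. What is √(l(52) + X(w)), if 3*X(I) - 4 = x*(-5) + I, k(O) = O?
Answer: I*√1303 ≈ 36.097*I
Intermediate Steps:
w = -28 (w = 4 - 1*32 = 4 - 32 = -28)
X(I) = 19/3 + I/3 (X(I) = 4/3 + (-3*(-5) + I)/3 = 4/3 + (15 + I)/3 = 4/3 + (5 + I/3) = 19/3 + I/3)
√(l(52) + X(w)) = √(-25*52 + (19/3 + (⅓)*(-28))) = √(-1300 + (19/3 - 28/3)) = √(-1300 - 3) = √(-1303) = I*√1303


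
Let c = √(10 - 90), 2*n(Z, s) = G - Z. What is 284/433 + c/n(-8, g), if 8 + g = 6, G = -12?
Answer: 284/433 - 2*I*√5 ≈ 0.65589 - 4.4721*I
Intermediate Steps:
g = -2 (g = -8 + 6 = -2)
n(Z, s) = -6 - Z/2 (n(Z, s) = (-12 - Z)/2 = -6 - Z/2)
c = 4*I*√5 (c = √(-80) = 4*I*√5 ≈ 8.9443*I)
284/433 + c/n(-8, g) = 284/433 + (4*I*√5)/(-6 - ½*(-8)) = 284*(1/433) + (4*I*√5)/(-6 + 4) = 284/433 + (4*I*√5)/(-2) = 284/433 + (4*I*√5)*(-½) = 284/433 - 2*I*√5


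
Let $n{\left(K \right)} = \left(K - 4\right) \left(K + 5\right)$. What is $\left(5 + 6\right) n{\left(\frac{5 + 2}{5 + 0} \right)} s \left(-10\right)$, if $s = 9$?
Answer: $\frac{82368}{5} \approx 16474.0$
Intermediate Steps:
$n{\left(K \right)} = \left(-4 + K\right) \left(5 + K\right)$
$\left(5 + 6\right) n{\left(\frac{5 + 2}{5 + 0} \right)} s \left(-10\right) = \left(5 + 6\right) \left(-20 + \frac{5 + 2}{5 + 0} + \left(\frac{5 + 2}{5 + 0}\right)^{2}\right) 9 \left(-10\right) = 11 \left(-20 + \frac{7}{5} + \left(\frac{7}{5}\right)^{2}\right) 9 \left(-10\right) = 11 \left(-20 + \frac{7}{5} + \frac{49}{25}\right) 9 \left(-10\right) = 11 \left(- \frac{416}{25}\right) 9 \left(-10\right) = \left(- \frac{4576}{25}\right) 9 \left(-10\right) = \left(- \frac{41184}{25}\right) \left(-10\right) = \frac{82368}{5}$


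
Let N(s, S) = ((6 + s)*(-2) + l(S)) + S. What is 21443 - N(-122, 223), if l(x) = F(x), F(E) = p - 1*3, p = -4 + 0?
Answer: 20995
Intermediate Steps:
p = -4
F(E) = -7 (F(E) = -4 - 1*3 = -4 - 3 = -7)
l(x) = -7
N(s, S) = -19 + S - 2*s (N(s, S) = ((6 + s)*(-2) - 7) + S = ((-12 - 2*s) - 7) + S = (-19 - 2*s) + S = -19 + S - 2*s)
21443 - N(-122, 223) = 21443 - (-19 + 223 - 2*(-122)) = 21443 - (-19 + 223 + 244) = 21443 - 1*448 = 21443 - 448 = 20995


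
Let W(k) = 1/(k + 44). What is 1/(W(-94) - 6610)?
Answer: -50/330501 ≈ -0.00015129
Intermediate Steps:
W(k) = 1/(44 + k)
1/(W(-94) - 6610) = 1/(1/(44 - 94) - 6610) = 1/(1/(-50) - 6610) = 1/(-1/50 - 6610) = 1/(-330501/50) = -50/330501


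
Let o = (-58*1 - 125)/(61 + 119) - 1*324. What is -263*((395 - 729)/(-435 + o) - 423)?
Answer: 5067795129/45601 ≈ 1.1113e+5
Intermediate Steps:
o = -19501/60 (o = (-58 - 125)/180 - 324 = -183*1/180 - 324 = -61/60 - 324 = -19501/60 ≈ -325.02)
-263*((395 - 729)/(-435 + o) - 423) = -263*((395 - 729)/(-435 - 19501/60) - 423) = -263*(-334/(-45601/60) - 423) = -263*(-334*(-60/45601) - 423) = -263*(20040/45601 - 423) = -263*(-19269183/45601) = 5067795129/45601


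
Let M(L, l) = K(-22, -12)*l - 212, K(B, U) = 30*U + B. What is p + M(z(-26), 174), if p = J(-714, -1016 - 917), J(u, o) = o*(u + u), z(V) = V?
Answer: 2693644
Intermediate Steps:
K(B, U) = B + 30*U
J(u, o) = 2*o*u (J(u, o) = o*(2*u) = 2*o*u)
p = 2760324 (p = 2*(-1016 - 917)*(-714) = 2*(-1933)*(-714) = 2760324)
M(L, l) = -212 - 382*l (M(L, l) = (-22 + 30*(-12))*l - 212 = (-22 - 360)*l - 212 = -382*l - 212 = -212 - 382*l)
p + M(z(-26), 174) = 2760324 + (-212 - 382*174) = 2760324 + (-212 - 66468) = 2760324 - 66680 = 2693644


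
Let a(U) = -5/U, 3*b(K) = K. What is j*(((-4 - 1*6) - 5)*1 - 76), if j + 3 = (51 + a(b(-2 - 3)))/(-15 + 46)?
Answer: 3549/31 ≈ 114.48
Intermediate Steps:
b(K) = K/3
j = -39/31 (j = -3 + (51 - 5*3/(-2 - 3))/(-15 + 46) = -3 + (51 - 5/((1/3)*(-5)))/31 = -3 + (51 - 5/(-5/3))*(1/31) = -3 + (51 - 5*(-3/5))*(1/31) = -3 + (51 + 3)*(1/31) = -3 + 54*(1/31) = -3 + 54/31 = -39/31 ≈ -1.2581)
j*(((-4 - 1*6) - 5)*1 - 76) = -39*(((-4 - 1*6) - 5)*1 - 76)/31 = -39*(((-4 - 6) - 5)*1 - 76)/31 = -39*((-10 - 5)*1 - 76)/31 = -39*(-15*1 - 76)/31 = -39*(-15 - 76)/31 = -39/31*(-91) = 3549/31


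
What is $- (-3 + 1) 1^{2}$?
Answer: $2$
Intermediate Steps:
$- (-3 + 1) 1^{2} = \left(-1\right) \left(-2\right) 1 = 2 \cdot 1 = 2$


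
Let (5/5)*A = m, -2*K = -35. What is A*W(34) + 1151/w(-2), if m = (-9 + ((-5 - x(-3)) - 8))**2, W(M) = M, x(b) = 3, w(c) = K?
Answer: 746052/35 ≈ 21316.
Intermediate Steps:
K = 35/2 (K = -1/2*(-35) = 35/2 ≈ 17.500)
w(c) = 35/2
m = 625 (m = (-9 + ((-5 - 1*3) - 8))**2 = (-9 + ((-5 - 3) - 8))**2 = (-9 + (-8 - 8))**2 = (-9 - 16)**2 = (-25)**2 = 625)
A = 625
A*W(34) + 1151/w(-2) = 625*34 + 1151/(35/2) = 21250 + 1151*(2/35) = 21250 + 2302/35 = 746052/35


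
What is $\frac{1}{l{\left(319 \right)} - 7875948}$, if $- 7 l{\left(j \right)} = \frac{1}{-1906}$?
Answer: $- \frac{13342}{105080898215} \approx -1.2697 \cdot 10^{-7}$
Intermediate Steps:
$l{\left(j \right)} = \frac{1}{13342}$ ($l{\left(j \right)} = - \frac{1}{7 \left(-1906\right)} = \left(- \frac{1}{7}\right) \left(- \frac{1}{1906}\right) = \frac{1}{13342}$)
$\frac{1}{l{\left(319 \right)} - 7875948} = \frac{1}{\frac{1}{13342} - 7875948} = \frac{1}{- \frac{105080898215}{13342}} = - \frac{13342}{105080898215}$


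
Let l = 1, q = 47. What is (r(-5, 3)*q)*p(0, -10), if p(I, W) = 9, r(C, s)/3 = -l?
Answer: -1269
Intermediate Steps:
r(C, s) = -3 (r(C, s) = 3*(-1*1) = 3*(-1) = -3)
(r(-5, 3)*q)*p(0, -10) = -3*47*9 = -141*9 = -1269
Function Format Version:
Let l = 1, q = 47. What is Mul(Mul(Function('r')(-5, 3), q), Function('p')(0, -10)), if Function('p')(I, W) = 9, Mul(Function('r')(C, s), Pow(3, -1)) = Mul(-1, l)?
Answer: -1269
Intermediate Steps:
Function('r')(C, s) = -3 (Function('r')(C, s) = Mul(3, Mul(-1, 1)) = Mul(3, -1) = -3)
Mul(Mul(Function('r')(-5, 3), q), Function('p')(0, -10)) = Mul(Mul(-3, 47), 9) = Mul(-141, 9) = -1269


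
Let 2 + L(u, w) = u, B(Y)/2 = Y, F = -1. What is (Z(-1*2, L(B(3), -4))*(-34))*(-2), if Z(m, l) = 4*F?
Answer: -272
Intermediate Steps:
B(Y) = 2*Y
L(u, w) = -2 + u
Z(m, l) = -4 (Z(m, l) = 4*(-1) = -4)
(Z(-1*2, L(B(3), -4))*(-34))*(-2) = -4*(-34)*(-2) = 136*(-2) = -272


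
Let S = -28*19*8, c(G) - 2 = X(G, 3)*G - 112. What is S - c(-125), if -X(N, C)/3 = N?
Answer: 42729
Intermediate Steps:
X(N, C) = -3*N
c(G) = -110 - 3*G² (c(G) = 2 + ((-3*G)*G - 112) = 2 + (-3*G² - 112) = 2 + (-112 - 3*G²) = -110 - 3*G²)
S = -4256 (S = -532*8 = -4256)
S - c(-125) = -4256 - (-110 - 3*(-125)²) = -4256 - (-110 - 3*15625) = -4256 - (-110 - 46875) = -4256 - 1*(-46985) = -4256 + 46985 = 42729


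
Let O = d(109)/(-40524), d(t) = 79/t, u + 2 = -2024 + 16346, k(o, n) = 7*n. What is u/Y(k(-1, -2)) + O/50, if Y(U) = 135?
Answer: 210843669689/1987702200 ≈ 106.07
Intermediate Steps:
u = 14320 (u = -2 + (-2024 + 16346) = -2 + 14322 = 14320)
O = -79/4417116 (O = (79/109)/(-40524) = (79*(1/109))*(-1/40524) = (79/109)*(-1/40524) = -79/4417116 ≈ -1.7885e-5)
u/Y(k(-1, -2)) + O/50 = 14320/135 - 79/4417116/50 = 14320*(1/135) - 79/4417116*1/50 = 2864/27 - 79/220855800 = 210843669689/1987702200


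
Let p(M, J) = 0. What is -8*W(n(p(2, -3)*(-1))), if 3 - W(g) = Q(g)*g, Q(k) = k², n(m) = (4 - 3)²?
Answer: -16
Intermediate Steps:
n(m) = 1 (n(m) = 1² = 1)
W(g) = 3 - g³ (W(g) = 3 - g²*g = 3 - g³)
-8*W(n(p(2, -3)*(-1))) = -8*(3 - 1*1³) = -8*(3 - 1*1) = -8*(3 - 1) = -8*2 = -16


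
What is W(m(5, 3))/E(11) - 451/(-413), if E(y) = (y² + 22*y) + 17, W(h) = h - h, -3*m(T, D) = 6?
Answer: 451/413 ≈ 1.0920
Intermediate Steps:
m(T, D) = -2 (m(T, D) = -⅓*6 = -2)
W(h) = 0
E(y) = 17 + y² + 22*y
W(m(5, 3))/E(11) - 451/(-413) = 0/(17 + 11² + 22*11) - 451/(-413) = 0/(17 + 121 + 242) - 451*(-1/413) = 0/380 + 451/413 = 0*(1/380) + 451/413 = 0 + 451/413 = 451/413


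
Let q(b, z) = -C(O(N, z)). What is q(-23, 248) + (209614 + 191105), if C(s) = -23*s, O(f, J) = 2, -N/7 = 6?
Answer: 400765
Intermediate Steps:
N = -42 (N = -7*6 = -42)
q(b, z) = 46 (q(b, z) = -(-23)*2 = -1*(-46) = 46)
q(-23, 248) + (209614 + 191105) = 46 + (209614 + 191105) = 46 + 400719 = 400765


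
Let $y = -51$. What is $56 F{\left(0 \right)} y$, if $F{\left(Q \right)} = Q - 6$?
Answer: $17136$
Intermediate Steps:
$F{\left(Q \right)} = -6 + Q$ ($F{\left(Q \right)} = Q - 6 = -6 + Q$)
$56 F{\left(0 \right)} y = 56 \left(-6 + 0\right) \left(-51\right) = 56 \left(-6\right) \left(-51\right) = \left(-336\right) \left(-51\right) = 17136$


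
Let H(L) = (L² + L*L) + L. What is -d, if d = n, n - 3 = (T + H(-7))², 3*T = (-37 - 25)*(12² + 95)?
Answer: -211557052/9 ≈ -2.3506e+7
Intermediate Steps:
T = -14818/3 (T = ((-37 - 25)*(12² + 95))/3 = (-62*(144 + 95))/3 = (-62*239)/3 = (⅓)*(-14818) = -14818/3 ≈ -4939.3)
H(L) = L + 2*L² (H(L) = (L² + L²) + L = 2*L² + L = L + 2*L²)
n = 211557052/9 (n = 3 + (-14818/3 - 7*(1 + 2*(-7)))² = 3 + (-14818/3 - 7*(1 - 14))² = 3 + (-14818/3 - 7*(-13))² = 3 + (-14818/3 + 91)² = 3 + (-14545/3)² = 3 + 211557025/9 = 211557052/9 ≈ 2.3506e+7)
d = 211557052/9 ≈ 2.3506e+7
-d = -1*211557052/9 = -211557052/9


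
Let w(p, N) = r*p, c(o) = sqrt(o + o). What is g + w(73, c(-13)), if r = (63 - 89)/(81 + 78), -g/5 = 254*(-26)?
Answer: 5248282/159 ≈ 33008.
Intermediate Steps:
c(o) = sqrt(2)*sqrt(o) (c(o) = sqrt(2*o) = sqrt(2)*sqrt(o))
g = 33020 (g = -1270*(-26) = -5*(-6604) = 33020)
r = -26/159 ≈ -0.16352
w(p, N) = -26*p/159
g + w(73, c(-13)) = 33020 - 26/159*73 = 33020 - 1898/159 = 5248282/159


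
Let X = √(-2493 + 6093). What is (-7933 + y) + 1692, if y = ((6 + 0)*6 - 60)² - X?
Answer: -5725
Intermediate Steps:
X = 60 (X = √3600 = 60)
y = 516 (y = ((6 + 0)*6 - 60)² - 1*60 = (6*6 - 60)² - 60 = (36 - 60)² - 60 = (-24)² - 60 = 576 - 60 = 516)
(-7933 + y) + 1692 = (-7933 + 516) + 1692 = -7417 + 1692 = -5725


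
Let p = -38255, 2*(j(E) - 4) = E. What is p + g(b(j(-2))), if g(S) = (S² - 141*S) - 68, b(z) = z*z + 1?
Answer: -39633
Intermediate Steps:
j(E) = 4 + E/2
b(z) = 1 + z² (b(z) = z² + 1 = 1 + z²)
g(S) = -68 + S² - 141*S
p + g(b(j(-2))) = -38255 + (-68 + (1 + (4 + (½)*(-2))²)² - 141*(1 + (4 + (½)*(-2))²)) = -38255 + (-68 + (1 + (4 - 1)²)² - 141*(1 + (4 - 1)²)) = -38255 + (-68 + (1 + 3²)² - 141*(1 + 3²)) = -38255 + (-68 + (1 + 9)² - 141*(1 + 9)) = -38255 + (-68 + 10² - 141*10) = -38255 + (-68 + 100 - 1410) = -38255 - 1378 = -39633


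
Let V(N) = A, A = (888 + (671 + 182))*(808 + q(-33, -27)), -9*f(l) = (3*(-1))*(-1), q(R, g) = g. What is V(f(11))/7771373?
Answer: 1359721/7771373 ≈ 0.17497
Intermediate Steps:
f(l) = -⅓ (f(l) = -3*(-1)*(-1)/9 = -(-1)*(-1)/3 = -⅑*3 = -⅓)
A = 1359721 (A = (888 + (671 + 182))*(808 - 27) = (888 + 853)*781 = 1741*781 = 1359721)
V(N) = 1359721
V(f(11))/7771373 = 1359721/7771373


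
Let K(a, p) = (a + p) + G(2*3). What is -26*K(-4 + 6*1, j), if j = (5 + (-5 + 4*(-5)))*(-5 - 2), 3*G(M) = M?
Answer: -3744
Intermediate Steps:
G(M) = M/3
j = 140 (j = (5 + (-5 - 20))*(-7) = (5 - 25)*(-7) = -20*(-7) = 140)
K(a, p) = 2 + a + p (K(a, p) = (a + p) + (2*3)/3 = (a + p) + (1/3)*6 = (a + p) + 2 = 2 + a + p)
-26*K(-4 + 6*1, j) = -26*(2 + (-4 + 6*1) + 140) = -26*(2 + (-4 + 6) + 140) = -26*(2 + 2 + 140) = -26*144 = -3744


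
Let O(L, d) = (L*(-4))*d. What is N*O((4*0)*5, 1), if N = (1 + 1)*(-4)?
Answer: 0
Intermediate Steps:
N = -8 (N = 2*(-4) = -8)
O(L, d) = -4*L*d (O(L, d) = (-4*L)*d = -4*L*d)
N*O((4*0)*5, 1) = -(-32)*(4*0)*5 = -(-32)*0*5 = -(-32)*0 = -8*0 = 0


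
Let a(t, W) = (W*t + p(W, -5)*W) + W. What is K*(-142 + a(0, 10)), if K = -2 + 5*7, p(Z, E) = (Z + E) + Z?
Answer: 594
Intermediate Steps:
p(Z, E) = E + 2*Z (p(Z, E) = (E + Z) + Z = E + 2*Z)
K = 33 (K = -2 + 35 = 33)
a(t, W) = W + W*t + W*(-5 + 2*W) (a(t, W) = (W*t + (-5 + 2*W)*W) + W = (W*t + W*(-5 + 2*W)) + W = W + W*t + W*(-5 + 2*W))
K*(-142 + a(0, 10)) = 33*(-142 + 10*(-4 + 0 + 2*10)) = 33*(-142 + 10*(-4 + 0 + 20)) = 33*(-142 + 10*16) = 33*(-142 + 160) = 33*18 = 594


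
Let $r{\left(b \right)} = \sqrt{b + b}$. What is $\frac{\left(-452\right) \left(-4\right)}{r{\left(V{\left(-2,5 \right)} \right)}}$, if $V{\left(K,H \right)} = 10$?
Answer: $\frac{904 \sqrt{5}}{5} \approx 404.28$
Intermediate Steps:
$r{\left(b \right)} = \sqrt{2} \sqrt{b}$ ($r{\left(b \right)} = \sqrt{2 b} = \sqrt{2} \sqrt{b}$)
$\frac{\left(-452\right) \left(-4\right)}{r{\left(V{\left(-2,5 \right)} \right)}} = \frac{\left(-452\right) \left(-4\right)}{\sqrt{2} \sqrt{10}} = \frac{1808}{2 \sqrt{5}} = 1808 \frac{\sqrt{5}}{10} = \frac{904 \sqrt{5}}{5}$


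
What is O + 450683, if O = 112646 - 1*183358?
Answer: 379971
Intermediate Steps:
O = -70712 (O = 112646 - 183358 = -70712)
O + 450683 = -70712 + 450683 = 379971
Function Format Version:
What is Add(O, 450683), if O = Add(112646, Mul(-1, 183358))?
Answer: 379971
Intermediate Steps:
O = -70712 (O = Add(112646, -183358) = -70712)
Add(O, 450683) = Add(-70712, 450683) = 379971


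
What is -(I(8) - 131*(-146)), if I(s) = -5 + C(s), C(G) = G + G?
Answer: -19137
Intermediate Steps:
C(G) = 2*G
I(s) = -5 + 2*s
-(I(8) - 131*(-146)) = -((-5 + 2*8) - 131*(-146)) = -((-5 + 16) + 19126) = -(11 + 19126) = -1*19137 = -19137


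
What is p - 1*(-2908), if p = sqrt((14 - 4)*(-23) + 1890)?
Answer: 2908 + 2*sqrt(415) ≈ 2948.7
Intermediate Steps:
p = 2*sqrt(415) (p = sqrt(10*(-23) + 1890) = sqrt(-230 + 1890) = sqrt(1660) = 2*sqrt(415) ≈ 40.743)
p - 1*(-2908) = 2*sqrt(415) - 1*(-2908) = 2*sqrt(415) + 2908 = 2908 + 2*sqrt(415)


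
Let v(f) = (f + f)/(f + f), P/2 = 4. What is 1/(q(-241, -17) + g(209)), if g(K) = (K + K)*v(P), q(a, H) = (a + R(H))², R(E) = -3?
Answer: 1/59954 ≈ 1.6679e-5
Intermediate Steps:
P = 8 (P = 2*4 = 8)
v(f) = 1 (v(f) = (2*f)/((2*f)) = (2*f)*(1/(2*f)) = 1)
q(a, H) = (-3 + a)² (q(a, H) = (a - 3)² = (-3 + a)²)
g(K) = 2*K (g(K) = (K + K)*1 = (2*K)*1 = 2*K)
1/(q(-241, -17) + g(209)) = 1/((-3 - 241)² + 2*209) = 1/((-244)² + 418) = 1/(59536 + 418) = 1/59954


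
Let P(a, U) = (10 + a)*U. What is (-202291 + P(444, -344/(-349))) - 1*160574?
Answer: -126483709/349 ≈ -3.6242e+5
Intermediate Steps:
P(a, U) = U*(10 + a)
(-202291 + P(444, -344/(-349))) - 1*160574 = (-202291 + (-344/(-349))*(10 + 444)) - 1*160574 = (-202291 - 344*(-1/349)*454) - 160574 = (-202291 + (344/349)*454) - 160574 = (-202291 + 156176/349) - 160574 = -70443383/349 - 160574 = -126483709/349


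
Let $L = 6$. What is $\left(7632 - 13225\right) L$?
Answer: $-33558$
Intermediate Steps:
$\left(7632 - 13225\right) L = \left(7632 - 13225\right) 6 = \left(-5593\right) 6 = -33558$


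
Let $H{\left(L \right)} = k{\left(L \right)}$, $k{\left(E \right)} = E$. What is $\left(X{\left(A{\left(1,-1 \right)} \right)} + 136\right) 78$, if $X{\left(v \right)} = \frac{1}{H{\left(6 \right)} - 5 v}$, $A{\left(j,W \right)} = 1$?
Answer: $10686$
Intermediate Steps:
$H{\left(L \right)} = L$
$X{\left(v \right)} = \frac{1}{6 - 5 v}$
$\left(X{\left(A{\left(1,-1 \right)} \right)} + 136\right) 78 = \left(- \frac{1}{-6 + 5 \cdot 1} + 136\right) 78 = \left(- \frac{1}{-6 + 5} + 136\right) 78 = \left(- \frac{1}{-1} + 136\right) 78 = \left(\left(-1\right) \left(-1\right) + 136\right) 78 = \left(1 + 136\right) 78 = 137 \cdot 78 = 10686$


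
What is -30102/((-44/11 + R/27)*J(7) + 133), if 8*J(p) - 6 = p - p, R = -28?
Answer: -270918/1163 ≈ -232.95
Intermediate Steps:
J(p) = ¾ (J(p) = ¾ + (p - p)/8 = ¾ + (⅛)*0 = ¾ + 0 = ¾)
-30102/((-44/11 + R/27)*J(7) + 133) = -30102/((-44/11 - 28/27)*(¾) + 133) = -30102/((-44*1/11 - 28*1/27)*(¾) + 133) = -30102/((-4 - 28/27)*(¾) + 133) = -30102/(-136/27*¾ + 133) = -30102/(-34/9 + 133) = -30102/1163/9 = -30102*9/1163 = -270918/1163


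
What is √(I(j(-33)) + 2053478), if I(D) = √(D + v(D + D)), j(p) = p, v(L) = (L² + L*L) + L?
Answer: √(2053478 + 3*√957) ≈ 1433.0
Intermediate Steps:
v(L) = L + 2*L² (v(L) = (L² + L²) + L = 2*L² + L = L + 2*L²)
I(D) = √(D + 2*D*(1 + 4*D)) (I(D) = √(D + (D + D)*(1 + 2*(D + D))) = √(D + (2*D)*(1 + 2*(2*D))) = √(D + (2*D)*(1 + 4*D)) = √(D + 2*D*(1 + 4*D)))
√(I(j(-33)) + 2053478) = √(√(-33*(3 + 8*(-33))) + 2053478) = √(√(-33*(3 - 264)) + 2053478) = √(√(-33*(-261)) + 2053478) = √(√8613 + 2053478) = √(3*√957 + 2053478) = √(2053478 + 3*√957)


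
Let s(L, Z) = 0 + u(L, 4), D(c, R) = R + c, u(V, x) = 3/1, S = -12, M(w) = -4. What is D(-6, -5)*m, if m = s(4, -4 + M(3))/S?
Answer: 11/4 ≈ 2.7500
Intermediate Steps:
u(V, x) = 3 (u(V, x) = 3*1 = 3)
s(L, Z) = 3 (s(L, Z) = 0 + 3 = 3)
m = -¼ (m = 3/(-12) = 3*(-1/12) = -¼ ≈ -0.25000)
D(-6, -5)*m = (-5 - 6)*(-¼) = -11*(-¼) = 11/4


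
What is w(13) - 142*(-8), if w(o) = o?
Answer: 1149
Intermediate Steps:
w(13) - 142*(-8) = 13 - 142*(-8) = 13 - 1*(-1136) = 13 + 1136 = 1149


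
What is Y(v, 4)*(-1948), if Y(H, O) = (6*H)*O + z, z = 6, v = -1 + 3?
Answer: -105192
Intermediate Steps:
v = 2
Y(H, O) = 6 + 6*H*O (Y(H, O) = (6*H)*O + 6 = 6*H*O + 6 = 6 + 6*H*O)
Y(v, 4)*(-1948) = (6 + 6*2*4)*(-1948) = (6 + 48)*(-1948) = 54*(-1948) = -105192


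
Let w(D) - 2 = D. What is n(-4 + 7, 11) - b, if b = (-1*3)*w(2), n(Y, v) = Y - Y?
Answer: 12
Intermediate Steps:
w(D) = 2 + D
n(Y, v) = 0
b = -12 (b = (-1*3)*(2 + 2) = -3*4 = -12)
n(-4 + 7, 11) - b = 0 - 1*(-12) = 0 + 12 = 12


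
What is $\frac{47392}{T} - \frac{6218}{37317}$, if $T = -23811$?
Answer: $- \frac{638861354}{296185029} \approx -2.157$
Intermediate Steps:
$\frac{47392}{T} - \frac{6218}{37317} = \frac{47392}{-23811} - \frac{6218}{37317} = 47392 \left(- \frac{1}{23811}\right) - \frac{6218}{37317} = - \frac{47392}{23811} - \frac{6218}{37317} = - \frac{638861354}{296185029}$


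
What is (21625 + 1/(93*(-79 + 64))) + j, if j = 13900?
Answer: 49557374/1395 ≈ 35525.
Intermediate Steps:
(21625 + 1/(93*(-79 + 64))) + j = (21625 + 1/(93*(-79 + 64))) + 13900 = (21625 + 1/(93*(-15))) + 13900 = (21625 + 1/(-1395)) + 13900 = (21625 - 1/1395) + 13900 = 30166874/1395 + 13900 = 49557374/1395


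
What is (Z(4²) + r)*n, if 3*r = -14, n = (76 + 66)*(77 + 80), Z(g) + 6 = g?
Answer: 356704/3 ≈ 1.1890e+5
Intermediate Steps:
Z(g) = -6 + g
n = 22294 (n = 142*157 = 22294)
r = -14/3 (r = (⅓)*(-14) = -14/3 ≈ -4.6667)
(Z(4²) + r)*n = ((-6 + 4²) - 14/3)*22294 = ((-6 + 16) - 14/3)*22294 = (10 - 14/3)*22294 = (16/3)*22294 = 356704/3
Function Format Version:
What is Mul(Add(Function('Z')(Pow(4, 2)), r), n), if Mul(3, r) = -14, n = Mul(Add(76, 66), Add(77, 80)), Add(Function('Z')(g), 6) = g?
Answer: Rational(356704, 3) ≈ 1.1890e+5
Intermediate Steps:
Function('Z')(g) = Add(-6, g)
n = 22294 (n = Mul(142, 157) = 22294)
r = Rational(-14, 3) (r = Mul(Rational(1, 3), -14) = Rational(-14, 3) ≈ -4.6667)
Mul(Add(Function('Z')(Pow(4, 2)), r), n) = Mul(Add(Add(-6, Pow(4, 2)), Rational(-14, 3)), 22294) = Mul(Add(Add(-6, 16), Rational(-14, 3)), 22294) = Mul(Add(10, Rational(-14, 3)), 22294) = Mul(Rational(16, 3), 22294) = Rational(356704, 3)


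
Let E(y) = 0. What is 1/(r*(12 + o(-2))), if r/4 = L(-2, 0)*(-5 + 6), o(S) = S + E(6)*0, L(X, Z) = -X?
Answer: 1/80 ≈ 0.012500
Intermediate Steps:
o(S) = S (o(S) = S + 0*0 = S + 0 = S)
r = 8 (r = 4*((-1*(-2))*(-5 + 6)) = 4*(2*1) = 4*2 = 8)
1/(r*(12 + o(-2))) = 1/(8*(12 - 2)) = 1/(8*10) = 1/80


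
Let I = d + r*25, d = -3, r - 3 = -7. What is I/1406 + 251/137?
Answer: 338795/192622 ≈ 1.7589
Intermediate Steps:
r = -4 (r = 3 - 7 = -4)
I = -103 (I = -3 - 4*25 = -3 - 100 = -103)
I/1406 + 251/137 = -103/1406 + 251/137 = 338795/192622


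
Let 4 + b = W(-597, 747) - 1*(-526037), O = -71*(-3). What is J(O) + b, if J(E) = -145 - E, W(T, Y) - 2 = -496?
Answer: 525181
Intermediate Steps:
W(T, Y) = -494 (W(T, Y) = 2 - 496 = -494)
O = 213
b = 525539 (b = -4 + (-494 - 1*(-526037)) = -4 + (-494 + 526037) = -4 + 525543 = 525539)
J(O) + b = (-145 - 1*213) + 525539 = (-145 - 213) + 525539 = -358 + 525539 = 525181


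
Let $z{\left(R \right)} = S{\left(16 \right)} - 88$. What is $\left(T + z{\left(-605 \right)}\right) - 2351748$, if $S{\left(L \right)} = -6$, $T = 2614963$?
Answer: $263121$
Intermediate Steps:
$z{\left(R \right)} = -94$ ($z{\left(R \right)} = -6 - 88 = -94$)
$\left(T + z{\left(-605 \right)}\right) - 2351748 = \left(2614963 - 94\right) - 2351748 = 2614869 - 2351748 = 263121$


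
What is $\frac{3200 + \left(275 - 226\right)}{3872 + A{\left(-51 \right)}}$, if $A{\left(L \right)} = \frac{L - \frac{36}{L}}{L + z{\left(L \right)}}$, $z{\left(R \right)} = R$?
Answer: $\frac{1877922}{2238301} \approx 0.83899$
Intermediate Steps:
$A{\left(L \right)} = \frac{L - \frac{36}{L}}{2 L}$ ($A{\left(L \right)} = \frac{L - \frac{36}{L}}{L + L} = \frac{L - \frac{36}{L}}{2 L}$)
$\frac{3200 + \left(275 - 226\right)}{3872 + A{\left(-51 \right)}} = \frac{3200 + \left(275 - 226\right)}{3872 + \left(\frac{1}{2} - \frac{18}{2601}\right)} = \frac{3200 + \left(275 - 226\right)}{3872 + \left(\frac{1}{2} - \frac{2}{289}\right)} = \frac{3200 + 49}{3872 + \left(\frac{1}{2} - \frac{2}{289}\right)} = \frac{3249}{3872 + \frac{285}{578}} = \frac{3249}{\frac{2238301}{578}} = 3249 \cdot \frac{578}{2238301} = \frac{1877922}{2238301}$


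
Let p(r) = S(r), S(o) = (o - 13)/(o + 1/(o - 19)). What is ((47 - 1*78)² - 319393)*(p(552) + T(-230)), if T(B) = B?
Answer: 278659524768/3821 ≈ 7.2928e+7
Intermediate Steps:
S(o) = (-13 + o)/(o + 1/(-19 + o))
p(r) = (247 + r² - 32*r)/(1 + r² - 19*r)
((47 - 1*78)² - 319393)*(p(552) + T(-230)) = ((47 - 1*78)² - 319393)*((247 + 552² - 32*552)/(1 + 552² - 19*552) - 230) = ((47 - 78)² - 319393)*((247 + 304704 - 17664)/(1 + 304704 - 10488) - 230) = ((-31)² - 319393)*(287287/294217 - 230) = (961 - 319393)*((1/294217)*287287 - 230) = -318432*(3731/3821 - 230) = -318432*(-875099/3821) = 278659524768/3821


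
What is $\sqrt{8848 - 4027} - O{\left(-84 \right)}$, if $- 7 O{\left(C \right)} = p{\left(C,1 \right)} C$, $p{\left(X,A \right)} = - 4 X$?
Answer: $-4032 + \sqrt{4821} \approx -3962.6$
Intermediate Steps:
$O{\left(C \right)} = \frac{4 C^{2}}{7}$ ($O{\left(C \right)} = - \frac{- 4 C C}{7} = - \frac{\left(-4\right) C^{2}}{7} = \frac{4 C^{2}}{7}$)
$\sqrt{8848 - 4027} - O{\left(-84 \right)} = \sqrt{8848 - 4027} - \frac{4 \left(-84\right)^{2}}{7} = \sqrt{4821} - \frac{4}{7} \cdot 7056 = \sqrt{4821} - 4032 = -4032 + \sqrt{4821}$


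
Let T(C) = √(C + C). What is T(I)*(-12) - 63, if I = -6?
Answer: -63 - 24*I*√3 ≈ -63.0 - 41.569*I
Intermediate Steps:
T(C) = √2*√C (T(C) = √(2*C) = √2*√C)
T(I)*(-12) - 63 = (√2*√(-6))*(-12) - 63 = (√2*(I*√6))*(-12) - 63 = (2*I*√3)*(-12) - 63 = -24*I*√3 - 63 = -63 - 24*I*√3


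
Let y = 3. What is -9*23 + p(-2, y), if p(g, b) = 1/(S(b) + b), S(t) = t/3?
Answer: -827/4 ≈ -206.75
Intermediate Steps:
S(t) = t/3 (S(t) = t*(⅓) = t/3)
p(g, b) = 3/(4*b) (p(g, b) = 1/(b/3 + b) = 1/(4*b/3) = 3/(4*b))
-9*23 + p(-2, y) = -9*23 + (¾)/3 = -207 + (¾)*(⅓) = -207 + ¼ = -827/4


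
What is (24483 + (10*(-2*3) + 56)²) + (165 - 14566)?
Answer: 10098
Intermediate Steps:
(24483 + (10*(-2*3) + 56)²) + (165 - 14566) = (24483 + (10*(-6) + 56)²) - 14401 = (24483 + (-60 + 56)²) - 14401 = (24483 + (-4)²) - 14401 = (24483 + 16) - 14401 = 24499 - 14401 = 10098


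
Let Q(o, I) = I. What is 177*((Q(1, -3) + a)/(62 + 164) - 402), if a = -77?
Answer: -8047482/113 ≈ -71217.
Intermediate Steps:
177*((Q(1, -3) + a)/(62 + 164) - 402) = 177*((-3 - 77)/(62 + 164) - 402) = 177*(-80/226 - 402) = 177*(-80*1/226 - 402) = 177*(-40/113 - 402) = 177*(-45466/113) = -8047482/113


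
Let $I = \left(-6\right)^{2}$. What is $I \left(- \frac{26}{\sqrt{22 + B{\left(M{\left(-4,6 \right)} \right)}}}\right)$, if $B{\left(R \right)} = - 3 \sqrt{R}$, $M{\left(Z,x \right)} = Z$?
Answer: $- \frac{468 \sqrt{2}}{\sqrt{11 - 3 i}} \approx -194.27 - 26.017 i$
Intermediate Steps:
$I = 36$
$I \left(- \frac{26}{\sqrt{22 + B{\left(M{\left(-4,6 \right)} \right)}}}\right) = 36 \left(- \frac{26}{\sqrt{22 - 3 \sqrt{-4}}}\right) = 36 \left(- \frac{26}{\sqrt{22 - 3 \cdot 2 i}}\right) = 36 \left(- \frac{26}{\sqrt{22 - 6 i}}\right) = - \frac{936}{\sqrt{22 - 6 i}}$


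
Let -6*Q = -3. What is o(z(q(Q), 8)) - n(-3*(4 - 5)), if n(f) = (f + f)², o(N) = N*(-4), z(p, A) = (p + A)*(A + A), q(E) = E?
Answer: -580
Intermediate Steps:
Q = ½ (Q = -⅙*(-3) = ½ ≈ 0.50000)
z(p, A) = 2*A*(A + p) (z(p, A) = (A + p)*(2*A) = 2*A*(A + p))
o(N) = -4*N
n(f) = 4*f² (n(f) = (2*f)² = 4*f²)
o(z(q(Q), 8)) - n(-3*(4 - 5)) = -8*8*(8 + ½) - 4*(-3*(4 - 5))² = -8*8*17/2 - 4*(-3*(-1))² = -4*136 - 4*3² = -544 - 4*9 = -544 - 1*36 = -544 - 36 = -580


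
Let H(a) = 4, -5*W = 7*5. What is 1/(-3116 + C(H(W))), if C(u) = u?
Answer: -1/3112 ≈ -0.00032134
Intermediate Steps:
W = -7 (W = -7*5/5 = -⅕*35 = -7)
1/(-3116 + C(H(W))) = 1/(-3116 + 4) = 1/(-3112) = -1/3112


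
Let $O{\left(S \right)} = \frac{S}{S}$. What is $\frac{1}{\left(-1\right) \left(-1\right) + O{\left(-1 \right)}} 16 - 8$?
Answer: $0$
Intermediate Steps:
$O{\left(S \right)} = 1$
$\frac{1}{\left(-1\right) \left(-1\right) + O{\left(-1 \right)}} 16 - 8 = \frac{1}{\left(-1\right) \left(-1\right) + 1} \cdot 16 - 8 = \frac{1}{1 + 1} \cdot 16 - 8 = \frac{1}{2} \cdot 16 - 8 = 8 - 8 = 0$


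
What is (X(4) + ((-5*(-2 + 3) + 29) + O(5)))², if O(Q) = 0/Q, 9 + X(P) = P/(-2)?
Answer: 169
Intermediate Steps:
X(P) = -9 - P/2 (X(P) = -9 + P/(-2) = -9 + P*(-½) = -9 - P/2)
O(Q) = 0
(X(4) + ((-5*(-2 + 3) + 29) + O(5)))² = ((-9 - ½*4) + ((-5*(-2 + 3) + 29) + 0))² = ((-9 - 2) + ((-5*1 + 29) + 0))² = (-11 + ((-5 + 29) + 0))² = (-11 + (24 + 0))² = (-11 + 24)² = 13² = 169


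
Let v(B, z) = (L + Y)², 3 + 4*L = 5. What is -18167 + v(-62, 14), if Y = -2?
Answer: -72659/4 ≈ -18165.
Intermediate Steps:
L = ½ (L = -¾ + (¼)*5 = -¾ + 5/4 = ½ ≈ 0.50000)
v(B, z) = 9/4 (v(B, z) = (½ - 2)² = (-3/2)² = 9/4)
-18167 + v(-62, 14) = -18167 + 9/4 = -72659/4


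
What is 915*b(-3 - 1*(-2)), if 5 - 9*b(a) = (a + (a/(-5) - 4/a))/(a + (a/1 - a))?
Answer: 2501/3 ≈ 833.67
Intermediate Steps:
b(a) = 5/9 - (-4/a + 4*a/5)/(9*a) (b(a) = 5/9 - (a + (a/(-5) - 4/a))/(9*(a + (a/1 - a))) = 5/9 - (a + (a*(-1/5) - 4/a))/(9*(a + (a*1 - a))) = 5/9 - (a + (-a/5 - 4/a))/(9*(a + (a - a))) = 5/9 - (a + (-4/a - a/5))/(9*(a + 0)) = 5/9 - (-4/a + 4*a/5)/(9*a))
915*b(-3 - 1*(-2)) = 915*(7/15 + 4/(9*(-3 - 1*(-2))**2)) = 915*(7/15 + 4/(9*(-3 + 2)**2)) = 915*(7/15 + (4/9)/(-1)**2) = 915*(7/15 + (4/9)*1) = 915*(7/15 + 4/9) = 915*(41/45) = 2501/3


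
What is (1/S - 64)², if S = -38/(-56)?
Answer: 1411344/361 ≈ 3909.5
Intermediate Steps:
S = 19/28 (S = -38*(-1/56) = 19/28 ≈ 0.67857)
(1/S - 64)² = (1/(19/28) - 64)² = (28/19 - 64)² = (-1188/19)² = 1411344/361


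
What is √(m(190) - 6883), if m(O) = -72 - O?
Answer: I*√7145 ≈ 84.528*I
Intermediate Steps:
√(m(190) - 6883) = √((-72 - 1*190) - 6883) = √((-72 - 190) - 6883) = √(-262 - 6883) = √(-7145) = I*√7145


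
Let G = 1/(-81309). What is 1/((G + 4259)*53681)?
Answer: 81309/18589463505430 ≈ 4.3739e-9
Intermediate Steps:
G = -1/81309 ≈ -1.2299e-5
1/((G + 4259)*53681) = 1/((-1/81309 + 4259)*53681) = (1/53681)/(346295030/81309) = (81309/346295030)*(1/53681) = 81309/18589463505430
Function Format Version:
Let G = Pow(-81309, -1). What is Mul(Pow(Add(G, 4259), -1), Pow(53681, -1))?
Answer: Rational(81309, 18589463505430) ≈ 4.3739e-9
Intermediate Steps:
G = Rational(-1, 81309) ≈ -1.2299e-5
Mul(Pow(Add(G, 4259), -1), Pow(53681, -1)) = Mul(Pow(Add(Rational(-1, 81309), 4259), -1), Pow(53681, -1)) = Mul(Pow(Rational(346295030, 81309), -1), Rational(1, 53681)) = Mul(Rational(81309, 346295030), Rational(1, 53681)) = Rational(81309, 18589463505430)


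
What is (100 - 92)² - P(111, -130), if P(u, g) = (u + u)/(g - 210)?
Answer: 10991/170 ≈ 64.653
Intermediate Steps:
P(u, g) = 2*u/(-210 + g) (P(u, g) = (2*u)/(-210 + g) = 2*u/(-210 + g))
(100 - 92)² - P(111, -130) = (100 - 92)² - 2*111/(-210 - 130) = 8² - 2*111/(-340) = 64 - 2*111*(-1)/340 = 64 - 1*(-111/170) = 64 + 111/170 = 10991/170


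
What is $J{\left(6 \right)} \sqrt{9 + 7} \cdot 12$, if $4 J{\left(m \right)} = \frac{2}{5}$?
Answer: $\frac{24}{5} \approx 4.8$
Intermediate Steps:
$J{\left(m \right)} = \frac{1}{10}$ ($J{\left(m \right)} = \frac{2 \cdot \frac{1}{5}}{4} = \frac{1}{4} \cdot \frac{2}{5} = \frac{1}{10}$)
$J{\left(6 \right)} \sqrt{9 + 7} \cdot 12 = \frac{\sqrt{9 + 7}}{10} \cdot 12 = \frac{\sqrt{16}}{10} \cdot 12 = \frac{1}{10} \cdot 4 \cdot 12 = \frac{2}{5} \cdot 12 = \frac{24}{5}$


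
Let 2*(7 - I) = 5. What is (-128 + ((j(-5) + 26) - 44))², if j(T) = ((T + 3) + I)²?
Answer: 312481/16 ≈ 19530.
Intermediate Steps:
I = 9/2 (I = 7 - ½*5 = 7 - 5/2 = 9/2 ≈ 4.5000)
j(T) = (15/2 + T)² (j(T) = ((T + 3) + 9/2)² = ((3 + T) + 9/2)² = (15/2 + T)²)
(-128 + ((j(-5) + 26) - 44))² = (-128 + (((15 + 2*(-5))²/4 + 26) - 44))² = (-128 + (((15 - 10)²/4 + 26) - 44))² = (-128 + (((¼)*5² + 26) - 44))² = (-128 + (((¼)*25 + 26) - 44))² = (-128 + ((25/4 + 26) - 44))² = (-128 + (129/4 - 44))² = (-128 - 47/4)² = (-559/4)² = 312481/16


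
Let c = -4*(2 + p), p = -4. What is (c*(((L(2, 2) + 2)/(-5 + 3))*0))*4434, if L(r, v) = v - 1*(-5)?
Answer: 0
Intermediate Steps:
L(r, v) = 5 + v (L(r, v) = v + 5 = 5 + v)
c = 8 (c = -4*(2 - 4) = -4*(-2) = 8)
(c*(((L(2, 2) + 2)/(-5 + 3))*0))*4434 = (8*((((5 + 2) + 2)/(-5 + 3))*0))*4434 = (8*(((7 + 2)/(-2))*0))*4434 = (8*((9*(-½))*0))*4434 = (8*(-9/2*0))*4434 = (8*0)*4434 = 0*4434 = 0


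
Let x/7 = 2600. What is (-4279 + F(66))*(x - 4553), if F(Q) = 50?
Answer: -57713163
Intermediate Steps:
x = 18200 (x = 7*2600 = 18200)
(-4279 + F(66))*(x - 4553) = (-4279 + 50)*(18200 - 4553) = -4229*13647 = -57713163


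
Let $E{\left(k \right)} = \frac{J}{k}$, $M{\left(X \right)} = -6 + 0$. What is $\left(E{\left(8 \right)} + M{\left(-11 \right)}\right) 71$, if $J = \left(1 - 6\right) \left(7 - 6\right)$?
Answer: $- \frac{3763}{8} \approx -470.38$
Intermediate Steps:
$M{\left(X \right)} = -6$
$J = -5$ ($J = \left(-5\right) 1 = -5$)
$E{\left(k \right)} = - \frac{5}{k}$
$\left(E{\left(8 \right)} + M{\left(-11 \right)}\right) 71 = \left(- \frac{5}{8} - 6\right) 71 = \left(- \frac{53}{8}\right) 71 = - \frac{3763}{8}$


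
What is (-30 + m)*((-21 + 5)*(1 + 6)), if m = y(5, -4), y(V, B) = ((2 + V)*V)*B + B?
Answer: 19488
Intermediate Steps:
y(V, B) = B + B*V*(2 + V) (y(V, B) = (V*(2 + V))*B + B = B*V*(2 + V) + B = B + B*V*(2 + V))
m = -144 (m = -4*(1 + 5² + 2*5) = -4*(1 + 25 + 10) = -4*36 = -144)
(-30 + m)*((-21 + 5)*(1 + 6)) = (-30 - 144)*((-21 + 5)*(1 + 6)) = -(-2784)*7 = -174*(-112) = 19488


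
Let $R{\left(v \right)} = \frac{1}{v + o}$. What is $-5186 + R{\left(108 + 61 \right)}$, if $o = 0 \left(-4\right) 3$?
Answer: $- \frac{876433}{169} \approx -5186.0$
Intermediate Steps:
$o = 0$ ($o = 0 \cdot 3 = 0$)
$R{\left(v \right)} = \frac{1}{v}$ ($R{\left(v \right)} = \frac{1}{v + 0} = \frac{1}{v}$)
$-5186 + R{\left(108 + 61 \right)} = -5186 + \frac{1}{108 + 61} = -5186 + \frac{1}{169} = - \frac{876433}{169}$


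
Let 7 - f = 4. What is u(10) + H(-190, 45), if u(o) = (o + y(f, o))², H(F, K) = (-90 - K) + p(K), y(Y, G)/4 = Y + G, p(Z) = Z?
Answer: 3754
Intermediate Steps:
f = 3 (f = 7 - 1*4 = 7 - 4 = 3)
y(Y, G) = 4*G + 4*Y (y(Y, G) = 4*(Y + G) = 4*(G + Y) = 4*G + 4*Y)
H(F, K) = -90 (H(F, K) = (-90 - K) + K = -90)
u(o) = (12 + 5*o)² (u(o) = (o + (4*o + 4*3))² = (o + (4*o + 12))² = (o + (12 + 4*o))² = (12 + 5*o)²)
u(10) + H(-190, 45) = (12 + 5*10)² - 90 = (12 + 50)² - 90 = 62² - 90 = 3844 - 90 = 3754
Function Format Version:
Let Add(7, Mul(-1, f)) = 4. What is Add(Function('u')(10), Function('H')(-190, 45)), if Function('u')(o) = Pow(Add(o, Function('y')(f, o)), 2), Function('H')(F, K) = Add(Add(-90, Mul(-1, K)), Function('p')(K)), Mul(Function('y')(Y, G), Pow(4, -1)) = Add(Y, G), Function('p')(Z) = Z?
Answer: 3754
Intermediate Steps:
f = 3 (f = Add(7, Mul(-1, 4)) = Add(7, -4) = 3)
Function('y')(Y, G) = Add(Mul(4, G), Mul(4, Y)) (Function('y')(Y, G) = Mul(4, Add(Y, G)) = Mul(4, Add(G, Y)) = Add(Mul(4, G), Mul(4, Y)))
Function('H')(F, K) = -90 (Function('H')(F, K) = Add(Add(-90, Mul(-1, K)), K) = -90)
Function('u')(o) = Pow(Add(12, Mul(5, o)), 2) (Function('u')(o) = Pow(Add(o, Add(Mul(4, o), Mul(4, 3))), 2) = Pow(Add(o, Add(Mul(4, o), 12)), 2) = Pow(Add(o, Add(12, Mul(4, o))), 2) = Pow(Add(12, Mul(5, o)), 2))
Add(Function('u')(10), Function('H')(-190, 45)) = Add(Pow(Add(12, Mul(5, 10)), 2), -90) = Add(Pow(Add(12, 50), 2), -90) = Add(Pow(62, 2), -90) = Add(3844, -90) = 3754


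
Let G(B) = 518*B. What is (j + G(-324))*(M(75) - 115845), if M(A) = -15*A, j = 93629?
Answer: 8679524910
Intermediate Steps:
(j + G(-324))*(M(75) - 115845) = (93629 + 518*(-324))*(-15*75 - 115845) = (93629 - 167832)*(-1125 - 115845) = -74203*(-116970) = 8679524910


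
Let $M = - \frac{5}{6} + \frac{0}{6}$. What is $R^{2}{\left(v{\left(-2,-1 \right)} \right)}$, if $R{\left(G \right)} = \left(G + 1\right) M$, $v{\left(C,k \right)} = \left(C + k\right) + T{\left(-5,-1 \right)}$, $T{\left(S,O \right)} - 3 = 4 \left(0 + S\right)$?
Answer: $\frac{9025}{36} \approx 250.69$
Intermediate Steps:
$M = - \frac{5}{6}$ ($M = \left(-5\right) \frac{1}{6} + 0 \cdot \frac{1}{6} = - \frac{5}{6} + 0 = - \frac{5}{6} \approx -0.83333$)
$T{\left(S,O \right)} = 3 + 4 S$ ($T{\left(S,O \right)} = 3 + 4 \left(0 + S\right) = 3 + 4 S$)
$v{\left(C,k \right)} = -17 + C + k$ ($v{\left(C,k \right)} = \left(C + k\right) + \left(3 + 4 \left(-5\right)\right) = \left(C + k\right) + \left(3 - 20\right) = \left(C + k\right) - 17 = -17 + C + k$)
$R{\left(G \right)} = - \frac{5}{6} - \frac{5 G}{6}$ ($R{\left(G \right)} = \left(G + 1\right) \left(- \frac{5}{6}\right) = \left(1 + G\right) \left(- \frac{5}{6}\right) = - \frac{5}{6} - \frac{5 G}{6}$)
$R^{2}{\left(v{\left(-2,-1 \right)} \right)} = \left(- \frac{5}{6} - \frac{5 \left(-17 - 2 - 1\right)}{6}\right)^{2} = \left(- \frac{5}{6} - - \frac{50}{3}\right)^{2} = \left(- \frac{5}{6} + \frac{50}{3}\right)^{2} = \left(\frac{95}{6}\right)^{2} = \frac{9025}{36}$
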